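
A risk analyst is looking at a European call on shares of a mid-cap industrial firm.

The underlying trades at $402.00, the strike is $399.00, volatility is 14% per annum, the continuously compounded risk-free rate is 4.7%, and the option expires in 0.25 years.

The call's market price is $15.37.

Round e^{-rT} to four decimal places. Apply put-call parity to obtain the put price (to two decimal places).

exp(−rT) = exp(−0.047·0.25) = 0.9883
Put-call parity: C − P = S − K·e^(−rT) = 402 − 399·0.9883 = 402 − 394.3317 = 7.6683
P = C − (C − P) = 15.37 − (7.6683) = 7.7017

$7.70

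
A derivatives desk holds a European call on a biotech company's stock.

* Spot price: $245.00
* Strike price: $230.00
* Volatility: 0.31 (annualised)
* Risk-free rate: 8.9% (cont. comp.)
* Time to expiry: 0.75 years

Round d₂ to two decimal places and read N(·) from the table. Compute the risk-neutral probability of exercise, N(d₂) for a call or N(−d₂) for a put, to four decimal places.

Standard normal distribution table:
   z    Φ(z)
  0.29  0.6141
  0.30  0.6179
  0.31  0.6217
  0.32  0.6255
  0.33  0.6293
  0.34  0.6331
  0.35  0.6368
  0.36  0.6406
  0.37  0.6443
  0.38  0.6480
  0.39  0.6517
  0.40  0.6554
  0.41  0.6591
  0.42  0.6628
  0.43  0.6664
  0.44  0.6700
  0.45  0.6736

T = 0.75;  σ√T = 0.2685
ln(S/K) + (r + σ²/2)T = ln(245/230) + (0.089 + 0.31²/2)·0.75 = 0.0632 + 0.1028 = 0.1660
d₁ = 0.1660 / 0.2685 = 0.6182 ≈ 0.62
d₂ = d₁ − σ√T = 0.6182 − 0.2685 = 0.3497 ≈ 0.35
Pr(exercise) under Q = N(d₂) = 0.6368

0.6368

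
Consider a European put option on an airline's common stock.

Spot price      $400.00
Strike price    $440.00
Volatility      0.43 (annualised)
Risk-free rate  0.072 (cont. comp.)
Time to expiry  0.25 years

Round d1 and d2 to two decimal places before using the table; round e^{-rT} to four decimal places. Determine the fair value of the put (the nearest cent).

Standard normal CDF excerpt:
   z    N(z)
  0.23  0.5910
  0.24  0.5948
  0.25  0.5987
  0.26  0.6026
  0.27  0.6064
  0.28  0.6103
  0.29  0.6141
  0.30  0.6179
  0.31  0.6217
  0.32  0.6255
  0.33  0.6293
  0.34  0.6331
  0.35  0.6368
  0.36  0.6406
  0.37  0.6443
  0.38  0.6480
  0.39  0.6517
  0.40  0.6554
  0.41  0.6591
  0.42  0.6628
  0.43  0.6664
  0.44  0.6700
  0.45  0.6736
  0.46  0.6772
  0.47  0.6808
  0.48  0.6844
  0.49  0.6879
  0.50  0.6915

$54.74

σ√T = 0.43·√0.25 = 0.2150
d₁ = [ln(400/440) + (0.072 + 0.43²/2)·0.25] / 0.2150 = [-0.0953 + 0.0411] / 0.2150 = -0.2521 ⇒ -0.25
d₂ = d₁ − σ√T = -0.2521 − 0.2150 = -0.4671 ⇒ -0.47
e^(−rT) = e^(−0.072·0.25) = 0.9822
N(−d₂) = N(0.47) = 0.6808;  N(−d₁) = N(0.25) = 0.5987
P = 440·0.9822·0.6808 − 400·0.5987 = 294.2200 − 239.4800 = 54.7400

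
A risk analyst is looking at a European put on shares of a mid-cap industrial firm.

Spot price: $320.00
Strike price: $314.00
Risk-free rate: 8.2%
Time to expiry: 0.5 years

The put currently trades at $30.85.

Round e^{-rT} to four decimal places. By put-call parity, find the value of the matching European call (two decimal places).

exp(−rT) = exp(−0.082·0.5) = 0.9598
Put-call parity: C − P = S − K·e^(−rT) = 320 − 314·0.9598 = 320 − 301.3772 = 18.6228
C = P + (C − P) = 30.85 + (18.6228) = 49.4728

$49.47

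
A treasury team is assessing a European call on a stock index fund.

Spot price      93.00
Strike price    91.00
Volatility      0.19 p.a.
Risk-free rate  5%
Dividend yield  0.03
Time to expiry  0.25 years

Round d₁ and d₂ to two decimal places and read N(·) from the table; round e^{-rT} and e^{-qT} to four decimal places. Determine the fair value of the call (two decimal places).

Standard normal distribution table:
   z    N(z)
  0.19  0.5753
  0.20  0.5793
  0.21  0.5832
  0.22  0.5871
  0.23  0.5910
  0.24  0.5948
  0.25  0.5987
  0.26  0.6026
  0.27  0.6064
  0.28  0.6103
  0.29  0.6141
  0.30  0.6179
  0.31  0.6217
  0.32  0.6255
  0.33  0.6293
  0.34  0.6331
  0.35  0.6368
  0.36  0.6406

T = 0.25;  σ√T = 0.0950
ln(S/K) + (r − q + σ²/2)T = ln(93/91) + (0.05 − 0.03 + 0.19²/2)·0.25 = 0.0217 + 0.0095 = 0.0313
d₁ = 0.0313 / 0.0950 = 0.3290 ≈ 0.33
d₂ = d₁ − σ√T = 0.3290 − 0.0950 = 0.2340 ≈ 0.23
e^(−qT) = e^(−0.03·0.25) = 0.9925;  e^(−rT) = e^(−0.05·0.25) = 0.9876
N(d₁) = N(0.33) = 0.6293;  N(d₂) = N(0.23) = 0.5910
C = 93·0.9925·0.6293 − 91·0.9876·0.5910 = 58.0860 − 53.1141 = 4.9718

4.97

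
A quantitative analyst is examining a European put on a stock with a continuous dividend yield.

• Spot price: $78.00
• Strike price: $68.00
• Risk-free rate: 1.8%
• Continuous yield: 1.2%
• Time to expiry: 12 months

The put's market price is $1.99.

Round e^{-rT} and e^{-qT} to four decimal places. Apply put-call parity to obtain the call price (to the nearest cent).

e^(−qT) = e^(−0.012·1) = 0.9881;  e^(−rT) = e^(−0.018·1) = 0.9822
Put-call parity: C − P = S·e^(−qT) − K·e^(−rT) = 78·0.9881 − 68·0.9822 = 77.0718 − 66.7896 = 10.2822
C = P + (C − P) = 1.99 + (10.2822) = 12.2722

$12.27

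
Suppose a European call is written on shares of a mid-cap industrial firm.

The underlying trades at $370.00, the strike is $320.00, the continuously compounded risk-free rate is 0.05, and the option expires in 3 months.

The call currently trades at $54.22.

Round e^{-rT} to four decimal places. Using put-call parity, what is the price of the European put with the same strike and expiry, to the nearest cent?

e^(−rT) = e^(−0.05·0.25) = 0.9876
Put-call parity: C − P = S − K·e^(−rT) = 370 − 320·0.9876 = 370 − 316.0320 = 53.9680
P = C − (C − P) = 54.22 − (53.9680) = 0.2520

$0.25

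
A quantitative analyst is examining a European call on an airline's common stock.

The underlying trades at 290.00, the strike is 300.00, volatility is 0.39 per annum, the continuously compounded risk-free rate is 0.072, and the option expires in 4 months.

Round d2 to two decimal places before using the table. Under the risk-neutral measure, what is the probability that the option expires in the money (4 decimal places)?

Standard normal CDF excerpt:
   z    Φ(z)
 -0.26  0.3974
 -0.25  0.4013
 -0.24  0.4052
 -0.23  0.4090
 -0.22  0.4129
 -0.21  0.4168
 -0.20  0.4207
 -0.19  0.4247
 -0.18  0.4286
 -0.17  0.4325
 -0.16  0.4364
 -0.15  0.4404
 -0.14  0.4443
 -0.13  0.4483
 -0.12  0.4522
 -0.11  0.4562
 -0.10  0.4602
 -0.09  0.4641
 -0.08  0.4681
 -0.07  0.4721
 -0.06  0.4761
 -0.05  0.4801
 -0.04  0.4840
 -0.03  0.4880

T = 0.3333;  σ√T = 0.2252
ln(S/K) + (r + σ²/2)T = ln(290/300) + (0.072 + 0.39²/2)·0.3333 = -0.0339 + 0.0494 = 0.0154
d₁ = 0.0154 / 0.2252 = 0.0686 ≈ 0.07
d₂ = d₁ − σ√T = 0.0686 − 0.2252 = -0.1566 ≈ -0.16
Pr(exercise) under Q = N(d₂) = 0.4364

0.4364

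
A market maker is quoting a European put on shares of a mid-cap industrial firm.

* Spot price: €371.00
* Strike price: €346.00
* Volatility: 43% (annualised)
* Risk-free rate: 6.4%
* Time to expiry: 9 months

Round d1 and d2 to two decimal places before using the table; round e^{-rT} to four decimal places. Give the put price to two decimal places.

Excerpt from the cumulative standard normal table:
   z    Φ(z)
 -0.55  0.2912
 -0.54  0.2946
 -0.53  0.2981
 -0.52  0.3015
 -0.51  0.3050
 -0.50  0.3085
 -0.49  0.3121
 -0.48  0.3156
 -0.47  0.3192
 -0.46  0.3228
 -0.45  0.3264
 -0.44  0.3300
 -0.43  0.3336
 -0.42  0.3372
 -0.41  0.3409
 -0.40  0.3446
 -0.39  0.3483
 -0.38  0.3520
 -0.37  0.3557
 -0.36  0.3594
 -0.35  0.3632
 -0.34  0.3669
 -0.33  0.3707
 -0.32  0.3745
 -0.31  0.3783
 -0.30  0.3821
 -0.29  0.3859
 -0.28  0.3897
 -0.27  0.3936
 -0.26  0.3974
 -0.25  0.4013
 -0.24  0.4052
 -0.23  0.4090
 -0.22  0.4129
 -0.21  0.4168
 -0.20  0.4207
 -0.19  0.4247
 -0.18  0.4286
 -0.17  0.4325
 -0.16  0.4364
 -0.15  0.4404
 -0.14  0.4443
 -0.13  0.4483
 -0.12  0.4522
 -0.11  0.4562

T = 0.75;  σ√T = 0.3724
ln(S/K) + (r + σ²/2)T = ln(371/346) + (0.064 + 0.43²/2)·0.75 = 0.0698 + 0.1173 = 0.1871
d₁ = 0.1871 / 0.3724 = 0.5024 which rounds to 0.50
d₂ = d₁ − σ√T = 0.5024 − 0.3724 = 0.1300 which rounds to 0.13
exp(−rT) = exp(−0.064·0.75) = 0.9531
N(−d₂) = N(-0.13) = 0.4483;  N(−d₁) = N(-0.50) = 0.3085
P = 346·0.9531·0.4483 − 371·0.3085 = 147.8371 − 114.4535 = 33.3836

€33.38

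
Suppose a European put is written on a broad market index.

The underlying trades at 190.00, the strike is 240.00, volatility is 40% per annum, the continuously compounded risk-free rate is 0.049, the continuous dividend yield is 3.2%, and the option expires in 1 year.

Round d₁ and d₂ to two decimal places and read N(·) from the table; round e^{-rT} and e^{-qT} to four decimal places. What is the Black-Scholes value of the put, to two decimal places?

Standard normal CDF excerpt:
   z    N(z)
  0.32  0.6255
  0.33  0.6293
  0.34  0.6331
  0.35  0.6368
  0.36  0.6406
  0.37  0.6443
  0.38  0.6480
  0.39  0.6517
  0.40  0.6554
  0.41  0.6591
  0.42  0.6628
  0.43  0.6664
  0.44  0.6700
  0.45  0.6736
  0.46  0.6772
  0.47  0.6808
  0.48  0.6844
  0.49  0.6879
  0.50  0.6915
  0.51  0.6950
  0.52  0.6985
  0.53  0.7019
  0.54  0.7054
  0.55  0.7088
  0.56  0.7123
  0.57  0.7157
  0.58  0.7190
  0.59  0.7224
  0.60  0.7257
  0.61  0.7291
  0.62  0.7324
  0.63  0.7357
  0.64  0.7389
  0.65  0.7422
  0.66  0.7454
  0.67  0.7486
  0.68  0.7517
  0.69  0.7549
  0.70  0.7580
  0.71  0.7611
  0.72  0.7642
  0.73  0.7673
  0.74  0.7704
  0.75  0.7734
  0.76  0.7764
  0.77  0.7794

σ√T = 0.4 × 1.0000 = 0.4000
ln(S/K) + (r − q + σ²/2)T = ln(190/240) + (0.049 − 0.032 + 0.4²/2)·1 = -0.2336 + 0.0970 = -0.1366
d₁ = -0.1366 / 0.4000 = -0.3415 ⇒ -0.34
d₂ = d₁ − σ√T = -0.3415 − 0.4000 = -0.7415 ⇒ -0.74
e^(−qT) = e^(−0.032·1) = 0.9685;  e^(−rT) = e^(−0.049·1) = 0.9522
N(−d₂) = N(0.74) = 0.7704;  N(−d₁) = N(0.34) = 0.6331
P = 240·0.9522·0.7704 − 190·0.9685·0.6331 = 176.0580 − 116.4999 = 59.5581

59.56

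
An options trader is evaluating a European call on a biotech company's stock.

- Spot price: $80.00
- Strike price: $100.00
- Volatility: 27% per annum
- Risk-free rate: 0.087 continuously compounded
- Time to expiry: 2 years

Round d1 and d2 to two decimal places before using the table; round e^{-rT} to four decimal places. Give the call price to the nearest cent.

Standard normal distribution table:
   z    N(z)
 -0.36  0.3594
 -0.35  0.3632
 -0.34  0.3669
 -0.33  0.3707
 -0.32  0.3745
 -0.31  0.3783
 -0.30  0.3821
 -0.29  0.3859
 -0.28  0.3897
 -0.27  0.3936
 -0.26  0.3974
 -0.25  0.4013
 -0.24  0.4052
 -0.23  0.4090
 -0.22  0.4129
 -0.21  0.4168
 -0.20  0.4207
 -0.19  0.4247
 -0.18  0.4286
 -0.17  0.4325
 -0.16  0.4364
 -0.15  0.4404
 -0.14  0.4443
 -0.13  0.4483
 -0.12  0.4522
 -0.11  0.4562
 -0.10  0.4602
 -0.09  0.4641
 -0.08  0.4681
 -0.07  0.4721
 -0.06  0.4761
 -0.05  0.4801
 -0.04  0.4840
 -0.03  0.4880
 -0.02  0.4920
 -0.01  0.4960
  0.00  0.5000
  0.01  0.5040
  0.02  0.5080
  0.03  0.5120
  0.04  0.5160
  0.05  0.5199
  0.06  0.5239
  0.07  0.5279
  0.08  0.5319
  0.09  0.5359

$10.44

σ√T = 0.27 × 1.4142 = 0.3818
d₁ = [ln(80/100) + (0.087 + 0.27²/2)·2] / 0.3818 = [-0.2231 + 0.2469] / 0.3818 = 0.0622 → 0.06
d₂ = d₁ − σ√T = 0.0622 − 0.3818 = -0.3196 → -0.32
e^(−rT) = e^(−0.087·2) = 0.8403
N(d₁) = N(0.06) = 0.5239;  N(d₂) = N(-0.32) = 0.3745
C = 80·0.5239 − 100·0.8403·0.3745 = 41.9120 − 31.4692 = 10.4428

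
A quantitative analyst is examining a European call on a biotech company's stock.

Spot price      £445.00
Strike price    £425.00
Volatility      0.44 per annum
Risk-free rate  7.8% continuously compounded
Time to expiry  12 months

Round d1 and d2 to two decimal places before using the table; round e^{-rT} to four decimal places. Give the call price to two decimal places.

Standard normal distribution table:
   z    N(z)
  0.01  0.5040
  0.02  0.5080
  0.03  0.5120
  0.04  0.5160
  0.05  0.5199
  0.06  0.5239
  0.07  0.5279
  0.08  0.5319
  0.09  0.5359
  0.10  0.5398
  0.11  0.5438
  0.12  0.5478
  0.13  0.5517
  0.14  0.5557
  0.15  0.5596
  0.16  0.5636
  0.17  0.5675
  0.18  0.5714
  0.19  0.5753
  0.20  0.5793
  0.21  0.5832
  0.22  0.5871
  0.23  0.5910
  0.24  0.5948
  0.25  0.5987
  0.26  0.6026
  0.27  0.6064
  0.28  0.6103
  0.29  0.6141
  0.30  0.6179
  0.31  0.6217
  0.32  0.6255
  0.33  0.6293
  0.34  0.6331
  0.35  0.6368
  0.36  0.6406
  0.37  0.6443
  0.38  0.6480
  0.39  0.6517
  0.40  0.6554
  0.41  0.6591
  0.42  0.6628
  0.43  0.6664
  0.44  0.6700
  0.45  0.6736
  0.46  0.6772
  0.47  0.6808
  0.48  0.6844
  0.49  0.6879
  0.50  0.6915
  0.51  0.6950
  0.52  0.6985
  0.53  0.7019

σ√T = 0.44·√1 = 0.4400
ln(S/K) + (r + σ²/2)T = ln(445/425) + (0.078 + 0.44²/2)·1 = 0.0460 + 0.1748 = 0.2208
d₁ = 0.2208 / 0.4400 = 0.5018 → 0.50
d₂ = d₁ − σ√T = 0.5018 − 0.4400 = 0.0618 → 0.06
e^(−rT) = e^(−0.078·1) = 0.9250
N(d₁) = N(0.50) = 0.6915;  N(d₂) = N(0.06) = 0.5239
C = 445·0.6915 − 425·0.9250·0.5239 = 307.7175 − 205.9582 = 101.7593

£101.76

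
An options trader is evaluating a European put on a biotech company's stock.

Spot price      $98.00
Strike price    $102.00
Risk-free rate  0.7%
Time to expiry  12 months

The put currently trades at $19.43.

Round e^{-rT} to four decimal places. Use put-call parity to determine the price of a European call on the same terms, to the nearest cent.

e^(−rT) = e^(−0.007·1) = 0.9930
Put-call parity: C − P = S − K·e^(−rT) = 98 − 102·0.9930 = 98 − 101.2860 = -3.2860
C = P + (C − P) = 19.43 + (-3.2860) = 16.1440

$16.14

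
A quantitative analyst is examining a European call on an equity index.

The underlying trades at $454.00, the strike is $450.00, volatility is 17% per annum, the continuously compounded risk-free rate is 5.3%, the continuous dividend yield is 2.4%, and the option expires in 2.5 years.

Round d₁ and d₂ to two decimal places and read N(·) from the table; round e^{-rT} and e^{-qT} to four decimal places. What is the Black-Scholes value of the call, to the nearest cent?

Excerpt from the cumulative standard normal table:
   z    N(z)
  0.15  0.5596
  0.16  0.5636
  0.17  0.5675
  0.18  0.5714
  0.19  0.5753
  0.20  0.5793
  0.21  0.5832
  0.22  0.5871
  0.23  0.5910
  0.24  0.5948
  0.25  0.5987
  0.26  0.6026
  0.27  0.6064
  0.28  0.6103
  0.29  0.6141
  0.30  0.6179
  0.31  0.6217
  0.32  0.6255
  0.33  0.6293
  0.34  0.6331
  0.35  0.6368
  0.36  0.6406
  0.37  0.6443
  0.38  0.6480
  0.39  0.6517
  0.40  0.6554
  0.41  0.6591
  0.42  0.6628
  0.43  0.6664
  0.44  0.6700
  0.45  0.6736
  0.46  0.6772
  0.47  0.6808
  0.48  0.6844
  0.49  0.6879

σ√T = 0.17 × 1.5811 = 0.2688
ln(S/K) + (r − q + σ²/2)T = ln(454/450) + (0.053 − 0.024 + 0.17²/2)·2.5 = 0.0088 + 0.1086 = 0.1175
d₁ = 0.1175 / 0.2688 = 0.4370 which rounds to 0.44
d₂ = d₁ − σ√T = 0.4370 − 0.2688 = 0.1683 which rounds to 0.17
e^(−qT) = e^(−0.024·2.5) = 0.9418;  e^(−rT) = e^(−0.053·2.5) = 0.8759
C = 454·0.9418·N(0.44) − 450·0.8759·N(0.17) = 454·0.9418·0.6700 − 450·0.8759·0.5675 = 286.4767 − 223.6830 = 62.7938

$62.79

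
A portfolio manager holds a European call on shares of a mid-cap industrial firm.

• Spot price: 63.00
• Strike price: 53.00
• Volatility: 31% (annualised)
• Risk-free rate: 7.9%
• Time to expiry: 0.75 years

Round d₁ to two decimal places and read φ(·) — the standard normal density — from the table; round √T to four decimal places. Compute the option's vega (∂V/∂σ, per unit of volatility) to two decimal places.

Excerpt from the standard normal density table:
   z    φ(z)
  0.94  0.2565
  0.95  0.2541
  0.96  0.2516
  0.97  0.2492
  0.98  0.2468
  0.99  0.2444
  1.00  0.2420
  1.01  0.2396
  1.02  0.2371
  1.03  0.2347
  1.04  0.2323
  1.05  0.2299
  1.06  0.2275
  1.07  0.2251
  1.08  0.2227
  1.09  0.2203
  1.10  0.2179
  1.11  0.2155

T = 0.75;  σ√T = 0.2685
d₁ = [ln(63/53) + (0.079 + 0.31²/2)·0.75] / 0.2685 = [0.1728 + 0.0953] / 0.2685 = 0.9987 ⇒ 1.00
√T = √0.75 = 0.8660
φ(d₁) = φ(1.00) = 0.2420
vega = S·φ(d₁)·√T = 63·0.2420·0.8660 = 13.2030

13.20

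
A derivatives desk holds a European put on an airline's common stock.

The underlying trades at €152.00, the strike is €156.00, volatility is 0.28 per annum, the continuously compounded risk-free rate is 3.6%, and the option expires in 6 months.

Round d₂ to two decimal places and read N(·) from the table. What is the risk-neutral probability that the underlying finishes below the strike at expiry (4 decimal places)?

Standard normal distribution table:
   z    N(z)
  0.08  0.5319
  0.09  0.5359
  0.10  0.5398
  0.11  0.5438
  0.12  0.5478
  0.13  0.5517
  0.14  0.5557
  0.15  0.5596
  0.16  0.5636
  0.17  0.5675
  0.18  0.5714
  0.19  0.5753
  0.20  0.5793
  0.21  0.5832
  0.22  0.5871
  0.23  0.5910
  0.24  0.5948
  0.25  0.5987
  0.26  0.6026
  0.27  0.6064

0.5557

T = 0.5;  σ√T = 0.1980
d₁ = [ln(152/156) + (0.036 + 0.28²/2)·0.5] / 0.1980 = [-0.0260 + 0.0376] / 0.1980 = 0.0587 which rounds to 0.06
d₂ = d₁ − σ√T = 0.0587 − 0.1980 = -0.1393 which rounds to -0.14
Risk-neutral Pr[S_T < K] = N(−d₂) = N(0.14) = 0.5557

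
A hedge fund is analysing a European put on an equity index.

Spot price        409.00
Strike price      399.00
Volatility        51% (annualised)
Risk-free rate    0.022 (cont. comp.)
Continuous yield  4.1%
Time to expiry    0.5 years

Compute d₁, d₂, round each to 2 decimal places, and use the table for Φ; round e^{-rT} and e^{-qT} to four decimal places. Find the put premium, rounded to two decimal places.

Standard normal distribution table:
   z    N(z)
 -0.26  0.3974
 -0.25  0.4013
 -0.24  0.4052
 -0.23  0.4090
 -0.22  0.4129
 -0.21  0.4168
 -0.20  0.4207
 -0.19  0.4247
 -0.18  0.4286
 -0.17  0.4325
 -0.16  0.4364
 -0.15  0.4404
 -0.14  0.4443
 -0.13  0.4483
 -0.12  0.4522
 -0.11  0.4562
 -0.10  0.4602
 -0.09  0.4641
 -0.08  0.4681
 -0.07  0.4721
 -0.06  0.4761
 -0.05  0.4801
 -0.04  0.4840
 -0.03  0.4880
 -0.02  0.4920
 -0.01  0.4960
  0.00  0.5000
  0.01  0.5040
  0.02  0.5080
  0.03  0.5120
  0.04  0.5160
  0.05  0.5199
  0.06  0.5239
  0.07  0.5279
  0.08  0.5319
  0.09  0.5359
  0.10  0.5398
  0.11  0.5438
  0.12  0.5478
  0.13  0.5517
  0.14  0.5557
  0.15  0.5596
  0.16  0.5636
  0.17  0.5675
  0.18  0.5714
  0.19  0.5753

53.86

σ√T = 0.51·√0.5 = 0.3606
d₁ = [ln(409/399) + (0.022 − 0.041 + ½·0.51²)·0.5] / (σ√T) = (0.0248 + 0.0555) / 0.3606 = 0.2226 ⇒ 0.22
d₂ = 0.2226 − 0.3606 = -0.1380 ⇒ -0.14
exp(−qT) = exp(−0.041·0.5) = 0.9797;  exp(−rT) = exp(−0.022·0.5) = 0.9891
N(−d₂) = N(0.14) = 0.5557;  N(−d₁) = N(-0.22) = 0.4129
P = 399·0.9891·0.5557 − 409·0.9797·0.4129 = 219.3075 − 165.4479 = 53.8596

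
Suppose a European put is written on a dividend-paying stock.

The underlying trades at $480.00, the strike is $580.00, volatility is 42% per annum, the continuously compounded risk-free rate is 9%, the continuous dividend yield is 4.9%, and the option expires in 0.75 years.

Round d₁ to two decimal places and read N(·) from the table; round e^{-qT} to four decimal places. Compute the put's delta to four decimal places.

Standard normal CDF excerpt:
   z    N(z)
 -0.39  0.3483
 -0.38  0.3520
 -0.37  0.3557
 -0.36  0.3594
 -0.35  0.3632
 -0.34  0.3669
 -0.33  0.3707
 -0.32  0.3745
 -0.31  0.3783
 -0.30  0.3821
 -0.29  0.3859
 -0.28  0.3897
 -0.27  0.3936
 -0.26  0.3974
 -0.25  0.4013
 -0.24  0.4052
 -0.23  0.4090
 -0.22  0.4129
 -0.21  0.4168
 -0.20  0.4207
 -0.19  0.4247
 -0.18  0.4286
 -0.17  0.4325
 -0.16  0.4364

T = 0.75;  σ√T = 0.3637
d₁ = [ln(480/580) + (0.09 − 0.049 + 0.42²/2)·0.75] / 0.3637 = [-0.1892 + 0.0969] / 0.3637 = -0.2539 → -0.25
N(d₁) = N(-0.25) = 0.4013
Δ_put = e^(−qT)·(N(d₁) − 1) = 0.9639·(0.4013 − 1) = -0.5771

-0.5771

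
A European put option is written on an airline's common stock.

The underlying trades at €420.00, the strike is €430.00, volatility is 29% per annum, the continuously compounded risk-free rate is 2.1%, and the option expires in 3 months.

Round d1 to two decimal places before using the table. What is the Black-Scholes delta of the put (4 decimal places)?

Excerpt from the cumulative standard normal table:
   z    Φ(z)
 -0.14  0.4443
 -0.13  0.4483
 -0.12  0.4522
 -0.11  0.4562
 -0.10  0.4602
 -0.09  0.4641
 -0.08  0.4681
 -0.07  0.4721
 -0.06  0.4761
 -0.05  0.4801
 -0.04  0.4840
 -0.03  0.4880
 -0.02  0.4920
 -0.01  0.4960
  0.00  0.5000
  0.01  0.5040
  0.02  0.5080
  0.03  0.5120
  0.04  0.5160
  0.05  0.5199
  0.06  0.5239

-0.5199

σ√T = 0.29·√0.25 = 0.1450
ln(S/K) + (r + σ²/2)T = ln(420/430) + (0.021 + 0.29²/2)·0.25 = -0.0235 + 0.0158 = -0.0078
d₁ = -0.0078 / 0.1450 = -0.0536 which rounds to -0.05
N(d₁) = N(-0.05) = 0.4801
Δ_put = N(d₁) − 1 = 0.4801 − 1 = -0.5199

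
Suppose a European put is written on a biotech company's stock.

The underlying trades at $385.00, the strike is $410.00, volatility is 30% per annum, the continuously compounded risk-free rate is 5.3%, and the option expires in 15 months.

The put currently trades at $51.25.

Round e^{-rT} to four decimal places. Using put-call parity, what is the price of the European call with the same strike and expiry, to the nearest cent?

e^(−rT) = e^(−0.053·1.25) = 0.9359
Put-call parity: C − P = S − K·e^(−rT) = 385 − 410·0.9359 = 385 − 383.7190 = 1.2810
C = P + (C − P) = 51.25 + (1.2810) = 52.5310

$52.53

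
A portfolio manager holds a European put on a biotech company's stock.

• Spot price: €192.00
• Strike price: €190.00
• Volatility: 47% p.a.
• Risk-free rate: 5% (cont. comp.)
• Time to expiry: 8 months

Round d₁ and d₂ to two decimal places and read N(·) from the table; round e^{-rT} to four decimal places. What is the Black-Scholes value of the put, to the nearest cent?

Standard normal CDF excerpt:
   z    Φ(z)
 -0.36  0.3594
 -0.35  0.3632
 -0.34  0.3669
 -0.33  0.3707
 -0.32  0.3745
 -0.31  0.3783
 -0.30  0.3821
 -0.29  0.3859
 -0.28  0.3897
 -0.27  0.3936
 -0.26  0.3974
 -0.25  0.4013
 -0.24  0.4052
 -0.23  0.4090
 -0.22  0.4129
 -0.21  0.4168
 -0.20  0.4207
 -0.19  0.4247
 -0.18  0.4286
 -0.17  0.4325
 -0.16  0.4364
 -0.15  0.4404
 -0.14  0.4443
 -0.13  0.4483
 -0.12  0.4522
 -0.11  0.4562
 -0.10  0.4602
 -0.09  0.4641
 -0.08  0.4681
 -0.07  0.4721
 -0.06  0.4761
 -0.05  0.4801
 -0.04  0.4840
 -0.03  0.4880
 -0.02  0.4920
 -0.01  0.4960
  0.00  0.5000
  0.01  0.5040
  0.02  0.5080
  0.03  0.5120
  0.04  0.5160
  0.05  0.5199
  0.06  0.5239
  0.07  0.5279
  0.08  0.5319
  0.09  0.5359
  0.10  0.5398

σ√T = 0.47 × 0.8165 = 0.3838
d₁ = [ln(192/190) + (0.05 + 0.47²/2)·0.6667] / 0.3838 = [0.0105 + 0.1070] / 0.3838 = 0.3060 ≈ 0.31
d₂ = d₁ − σ√T = 0.3060 − 0.3838 = -0.0777 ≈ -0.08
exp(−rT) = exp(−0.05·0.6667) = 0.9672
P = 190·0.9672·N(0.08) − 192·N(-0.31) = 190·0.9672·0.5319 − 192·0.3783 = 97.7462 − 72.6336 = 25.1126

€25.11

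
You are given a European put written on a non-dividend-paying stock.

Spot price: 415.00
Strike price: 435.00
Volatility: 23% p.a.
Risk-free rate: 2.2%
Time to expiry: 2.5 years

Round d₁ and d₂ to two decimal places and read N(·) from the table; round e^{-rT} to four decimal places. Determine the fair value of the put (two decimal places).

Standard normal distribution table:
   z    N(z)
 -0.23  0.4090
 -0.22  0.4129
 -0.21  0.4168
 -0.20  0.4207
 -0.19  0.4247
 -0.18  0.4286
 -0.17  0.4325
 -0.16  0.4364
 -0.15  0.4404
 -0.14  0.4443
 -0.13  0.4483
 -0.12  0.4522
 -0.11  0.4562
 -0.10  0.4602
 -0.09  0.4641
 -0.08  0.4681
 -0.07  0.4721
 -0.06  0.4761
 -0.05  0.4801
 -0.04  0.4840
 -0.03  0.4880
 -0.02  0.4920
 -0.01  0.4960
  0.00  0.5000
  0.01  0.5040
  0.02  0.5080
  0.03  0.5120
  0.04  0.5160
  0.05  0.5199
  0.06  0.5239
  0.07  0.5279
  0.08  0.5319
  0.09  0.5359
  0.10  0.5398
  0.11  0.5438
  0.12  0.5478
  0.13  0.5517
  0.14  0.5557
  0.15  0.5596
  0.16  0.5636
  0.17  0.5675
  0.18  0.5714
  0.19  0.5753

57.46

T = 2.5;  σ√T = 0.3637
d₁ = [ln(415/435) + (0.022 + ½·0.23²)·2.5] / (σ√T) = (-0.0471 + 0.1211) / 0.3637 = 0.2036 → 0.20
d₂ = 0.2036 − 0.3637 = -0.1600 → -0.16
exp(−rT) = exp(−0.022·2.5) = 0.9465
N(−d₂) = N(0.16) = 0.5636;  N(−d₁) = N(-0.20) = 0.4207
P = 435·0.9465·0.5636 − 415·0.4207 = 232.0496 − 174.5905 = 57.4591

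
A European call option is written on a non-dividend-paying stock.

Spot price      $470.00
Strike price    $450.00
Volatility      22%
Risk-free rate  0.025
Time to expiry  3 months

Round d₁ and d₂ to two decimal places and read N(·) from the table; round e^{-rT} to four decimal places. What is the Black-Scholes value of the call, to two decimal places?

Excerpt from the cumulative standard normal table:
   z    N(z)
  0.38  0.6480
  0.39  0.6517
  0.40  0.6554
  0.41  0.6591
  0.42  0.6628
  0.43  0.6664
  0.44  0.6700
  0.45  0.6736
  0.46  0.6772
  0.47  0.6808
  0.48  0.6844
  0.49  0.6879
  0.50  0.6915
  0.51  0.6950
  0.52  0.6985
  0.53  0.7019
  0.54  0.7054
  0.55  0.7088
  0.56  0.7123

$33.55

T = 0.25;  σ√T = 0.1100
d₁ = [ln(470/450) + (0.025 + ½·0.22²)·0.25] / (σ√T) = (0.0435 + 0.0123) / 0.1100 = 0.5071 ≈ 0.51
d₂ = 0.5071 − 0.1100 = 0.3971 ≈ 0.40
e^(−rT) = e^(−0.025·0.25) = 0.9938
C = 470·N(0.51) − 450·0.9938·N(0.40) = 470·0.6950 − 450·0.9938·0.6554 = 326.6500 − 293.1014 = 33.5486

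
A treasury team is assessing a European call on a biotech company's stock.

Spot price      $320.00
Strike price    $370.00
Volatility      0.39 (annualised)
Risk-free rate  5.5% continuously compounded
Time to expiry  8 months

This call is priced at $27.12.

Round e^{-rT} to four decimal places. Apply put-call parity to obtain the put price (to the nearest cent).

exp(−rT) = exp(−0.055·0.6667) = 0.9640
Put-call parity: C − P = S − K·e^(−rT) = 320 − 370·0.9640 = 320 − 356.6800 = -36.6800
P = C − (C − P) = 27.12 − (-36.6800) = 63.8000

$63.80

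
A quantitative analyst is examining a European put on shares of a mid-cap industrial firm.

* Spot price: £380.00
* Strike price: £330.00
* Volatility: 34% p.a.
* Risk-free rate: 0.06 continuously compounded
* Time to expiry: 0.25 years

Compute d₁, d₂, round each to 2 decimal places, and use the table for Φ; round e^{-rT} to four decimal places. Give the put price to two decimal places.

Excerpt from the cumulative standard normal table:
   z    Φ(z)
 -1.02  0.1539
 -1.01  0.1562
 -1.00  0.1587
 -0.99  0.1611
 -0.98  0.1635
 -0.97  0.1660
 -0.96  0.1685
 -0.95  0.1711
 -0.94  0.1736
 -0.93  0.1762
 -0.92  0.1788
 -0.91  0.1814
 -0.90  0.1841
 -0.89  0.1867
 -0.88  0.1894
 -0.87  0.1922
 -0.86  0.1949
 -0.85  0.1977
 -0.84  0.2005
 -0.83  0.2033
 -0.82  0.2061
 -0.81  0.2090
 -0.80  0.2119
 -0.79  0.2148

σ√T = 0.34·√0.25 = 0.1700
d₁ = [ln(380/330) + (0.06 + ½·0.34²)·0.25] / (σ√T) = (0.1411 + 0.0295) / 0.1700 = 1.0031 ⇒ 1.00
d₂ = 1.0031 − 0.1700 = 0.8331 ⇒ 0.83
exp(−rT) = exp(−0.06·0.25) = 0.9851
P = 330·0.9851·N(-0.83) − 380·N(-1.00) = 330·0.9851·0.2033 − 380·0.1587 = 66.0894 − 60.3060 = 5.7834

£5.78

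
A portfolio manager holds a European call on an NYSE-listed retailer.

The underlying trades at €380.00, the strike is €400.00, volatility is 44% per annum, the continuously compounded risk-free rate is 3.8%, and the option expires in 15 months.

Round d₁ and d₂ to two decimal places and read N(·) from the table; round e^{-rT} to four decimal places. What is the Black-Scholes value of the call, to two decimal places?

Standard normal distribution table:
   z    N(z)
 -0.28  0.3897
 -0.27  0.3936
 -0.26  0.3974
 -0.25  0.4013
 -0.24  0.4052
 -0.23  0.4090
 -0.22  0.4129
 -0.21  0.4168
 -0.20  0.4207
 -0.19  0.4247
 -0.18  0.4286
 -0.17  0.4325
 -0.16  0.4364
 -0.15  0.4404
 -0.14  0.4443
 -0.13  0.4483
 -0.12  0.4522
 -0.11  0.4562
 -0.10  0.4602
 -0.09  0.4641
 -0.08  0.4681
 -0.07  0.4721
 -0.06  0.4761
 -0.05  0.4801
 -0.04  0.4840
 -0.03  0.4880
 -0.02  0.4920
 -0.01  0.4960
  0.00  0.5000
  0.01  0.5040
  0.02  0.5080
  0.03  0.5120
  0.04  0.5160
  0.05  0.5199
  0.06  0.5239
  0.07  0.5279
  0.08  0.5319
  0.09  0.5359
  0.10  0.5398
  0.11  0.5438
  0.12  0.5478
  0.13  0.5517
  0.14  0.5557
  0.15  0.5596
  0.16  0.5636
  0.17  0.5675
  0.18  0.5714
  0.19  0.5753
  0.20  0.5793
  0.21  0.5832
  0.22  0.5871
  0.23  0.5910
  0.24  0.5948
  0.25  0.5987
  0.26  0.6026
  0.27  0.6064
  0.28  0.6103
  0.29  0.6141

€72.95

σ√T = 0.44·√1.25 = 0.4919
ln(S/K) + (r + σ²/2)T = ln(380/400) + (0.038 + 0.44²/2)·1.25 = -0.0513 + 0.1685 = 0.1172
d₁ = 0.1172 / 0.4919 = 0.2383 ⇒ 0.24
d₂ = d₁ − σ√T = 0.2383 − 0.4919 = -0.2537 ⇒ -0.25
e^(−rT) = e^(−0.038·1.25) = 0.9536
N(d₁) = N(0.24) = 0.5948;  N(d₂) = N(-0.25) = 0.4013
C = 380·0.5948 − 400·0.9536·0.4013 = 226.0240 − 153.0719 = 72.9521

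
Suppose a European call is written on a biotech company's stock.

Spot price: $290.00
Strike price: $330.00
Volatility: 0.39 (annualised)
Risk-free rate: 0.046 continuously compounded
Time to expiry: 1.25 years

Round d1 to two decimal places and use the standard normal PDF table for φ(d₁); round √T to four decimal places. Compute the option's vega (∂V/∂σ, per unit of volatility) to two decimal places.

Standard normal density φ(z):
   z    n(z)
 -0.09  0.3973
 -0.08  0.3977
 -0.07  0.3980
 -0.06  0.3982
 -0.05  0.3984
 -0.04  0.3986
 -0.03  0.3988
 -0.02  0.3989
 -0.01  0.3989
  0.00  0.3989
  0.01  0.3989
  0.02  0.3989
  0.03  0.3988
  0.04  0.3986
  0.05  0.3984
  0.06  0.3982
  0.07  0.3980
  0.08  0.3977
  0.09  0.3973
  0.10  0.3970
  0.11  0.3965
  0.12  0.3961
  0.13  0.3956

σ√T = 0.39 × 1.1180 = 0.4360
d₁ = [ln(290/330) + (0.046 + ½·0.39²)·1.25] / (σ√T) = (-0.1292 + 0.1526) / 0.4360 = 0.0536 which rounds to 0.05
√T = √1.25 = 1.1180
φ(d₁) = φ(0.05) = 0.3984
vega = S·φ(d₁)·√T = 290·0.3984·1.1180 = 129.1692

129.17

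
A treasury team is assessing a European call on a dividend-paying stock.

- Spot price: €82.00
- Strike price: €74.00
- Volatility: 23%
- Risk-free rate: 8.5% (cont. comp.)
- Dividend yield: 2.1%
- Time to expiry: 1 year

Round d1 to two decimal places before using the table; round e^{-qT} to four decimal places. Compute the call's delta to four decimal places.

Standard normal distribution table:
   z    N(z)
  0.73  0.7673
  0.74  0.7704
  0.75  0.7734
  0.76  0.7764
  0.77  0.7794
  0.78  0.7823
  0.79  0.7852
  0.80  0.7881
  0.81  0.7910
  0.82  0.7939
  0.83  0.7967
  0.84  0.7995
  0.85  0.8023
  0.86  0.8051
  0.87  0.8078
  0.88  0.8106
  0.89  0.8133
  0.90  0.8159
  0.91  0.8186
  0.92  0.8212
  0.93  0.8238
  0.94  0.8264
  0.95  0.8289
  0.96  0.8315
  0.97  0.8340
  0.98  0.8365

T = 1;  σ√T = 0.2300
d₁ = [ln(82/74) + (0.085 − 0.021 + 0.23²/2)·1] / 0.2300 = [0.1027 + 0.0905] / 0.2300 = 0.8396 ≈ 0.84
N(d₁) = N(0.84) = 0.7995
Δ_call = exp(−qT)·N(d₁) = 0.9792·0.7995 = 0.7829

0.7829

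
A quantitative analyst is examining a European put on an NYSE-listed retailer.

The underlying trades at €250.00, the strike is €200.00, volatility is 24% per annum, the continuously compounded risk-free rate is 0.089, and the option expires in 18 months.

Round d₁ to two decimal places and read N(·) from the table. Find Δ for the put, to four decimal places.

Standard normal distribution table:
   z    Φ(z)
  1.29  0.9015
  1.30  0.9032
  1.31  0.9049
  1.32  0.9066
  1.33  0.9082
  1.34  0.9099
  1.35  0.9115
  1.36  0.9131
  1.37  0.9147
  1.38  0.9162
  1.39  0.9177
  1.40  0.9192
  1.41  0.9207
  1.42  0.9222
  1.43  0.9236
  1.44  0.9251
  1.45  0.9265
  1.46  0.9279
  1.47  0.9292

σ√T = 0.24 × 1.2247 = 0.2939
d₁ = [ln(250/200) + (0.089 + ½·0.24²)·1.5] / (σ√T) = (0.2231 + 0.1767) / 0.2939 = 1.3603 → 1.36
N(d₁) = N(1.36) = 0.9131
Δ_put = N(d₁) − 1 = 0.9131 − 1 = -0.0869

-0.0869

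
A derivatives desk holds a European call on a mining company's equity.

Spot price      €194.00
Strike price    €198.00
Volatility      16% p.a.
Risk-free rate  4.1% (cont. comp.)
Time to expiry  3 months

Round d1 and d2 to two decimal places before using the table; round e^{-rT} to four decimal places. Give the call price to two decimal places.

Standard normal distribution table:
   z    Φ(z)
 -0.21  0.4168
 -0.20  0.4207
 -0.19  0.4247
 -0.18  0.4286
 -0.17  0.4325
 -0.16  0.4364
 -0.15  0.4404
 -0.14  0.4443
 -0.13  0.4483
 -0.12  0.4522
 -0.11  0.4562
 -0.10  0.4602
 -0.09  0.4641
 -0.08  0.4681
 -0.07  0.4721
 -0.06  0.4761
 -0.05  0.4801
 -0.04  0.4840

€5.27

σ√T = 0.16 × 0.5000 = 0.0800
d₁ = [ln(194/198) + (0.041 + 0.16²/2)·0.25] / 0.0800 = [-0.0204 + 0.0135] / 0.0800 = -0.0870 which rounds to -0.09
d₂ = d₁ − σ√T = -0.0870 − 0.0800 = -0.1670 which rounds to -0.17
e^(−rT) = e^(−0.041·0.25) = 0.9898
N(d₁) = N(-0.09) = 0.4641;  N(d₂) = N(-0.17) = 0.4325
C = 194·0.4641 − 198·0.9898·0.4325 = 90.0354 − 84.7615 = 5.2739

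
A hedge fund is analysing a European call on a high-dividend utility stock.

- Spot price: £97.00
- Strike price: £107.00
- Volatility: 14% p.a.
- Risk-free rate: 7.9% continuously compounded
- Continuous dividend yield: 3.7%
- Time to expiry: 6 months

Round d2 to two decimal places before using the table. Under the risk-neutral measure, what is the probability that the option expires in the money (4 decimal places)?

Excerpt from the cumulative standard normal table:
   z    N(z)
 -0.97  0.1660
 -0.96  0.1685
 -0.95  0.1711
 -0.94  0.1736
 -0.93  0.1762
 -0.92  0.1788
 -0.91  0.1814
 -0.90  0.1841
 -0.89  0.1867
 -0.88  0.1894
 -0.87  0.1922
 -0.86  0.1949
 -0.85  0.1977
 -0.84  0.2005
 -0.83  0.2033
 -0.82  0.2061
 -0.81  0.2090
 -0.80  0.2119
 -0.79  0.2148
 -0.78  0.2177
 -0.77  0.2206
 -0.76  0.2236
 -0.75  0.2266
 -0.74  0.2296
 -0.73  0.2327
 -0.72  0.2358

σ√T = 0.14·√0.5 = 0.0990
d₁ = [ln(97/107) + (0.079 − 0.037 + 0.14²/2)·0.5] / 0.0990 = [-0.0981 + 0.0259] / 0.0990 = -0.7295 → -0.73
d₂ = d₁ − σ√T = -0.7295 − 0.0990 = -0.8285 → -0.83
Pr(exercise) under Q = N(d₂) = 0.2033

0.2033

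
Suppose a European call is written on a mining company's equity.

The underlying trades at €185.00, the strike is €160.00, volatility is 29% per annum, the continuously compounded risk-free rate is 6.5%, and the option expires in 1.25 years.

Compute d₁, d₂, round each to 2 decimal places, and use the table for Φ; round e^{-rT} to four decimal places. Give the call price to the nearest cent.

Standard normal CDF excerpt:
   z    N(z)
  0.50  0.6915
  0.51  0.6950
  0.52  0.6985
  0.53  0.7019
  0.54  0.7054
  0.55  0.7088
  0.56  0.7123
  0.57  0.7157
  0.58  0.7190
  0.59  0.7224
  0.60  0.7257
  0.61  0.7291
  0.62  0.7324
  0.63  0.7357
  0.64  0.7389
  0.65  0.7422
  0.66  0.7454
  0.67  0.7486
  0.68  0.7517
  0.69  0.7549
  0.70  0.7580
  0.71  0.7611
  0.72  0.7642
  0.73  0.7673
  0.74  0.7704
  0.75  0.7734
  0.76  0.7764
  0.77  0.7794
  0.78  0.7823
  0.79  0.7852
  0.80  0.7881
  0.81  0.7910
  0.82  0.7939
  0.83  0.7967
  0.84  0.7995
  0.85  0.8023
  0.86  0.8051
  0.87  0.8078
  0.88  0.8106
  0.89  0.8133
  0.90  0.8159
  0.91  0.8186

€44.88

σ√T = 0.29·√1.25 = 0.3242
d₁ = [ln(185/160) + (0.065 + 0.29²/2)·1.25] / 0.3242 = [0.1452 + 0.1338] / 0.3242 = 0.8605 which rounds to 0.86
d₂ = d₁ − σ√T = 0.8605 − 0.3242 = 0.5363 which rounds to 0.54
e^(−rT) = e^(−0.065·1.25) = 0.9220
N(d₁) = N(0.86) = 0.8051;  N(d₂) = N(0.54) = 0.7054
C = 185·0.8051 − 160·0.9220·0.7054 = 148.9435 − 104.0606 = 44.8829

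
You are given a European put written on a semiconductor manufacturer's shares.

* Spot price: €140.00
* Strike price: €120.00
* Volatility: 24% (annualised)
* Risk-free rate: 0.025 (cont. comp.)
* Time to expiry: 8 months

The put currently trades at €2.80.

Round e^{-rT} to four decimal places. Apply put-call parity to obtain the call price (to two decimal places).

exp(−rT) = exp(−0.025·0.6667) = 0.9835
Put-call parity: C − P = S − K·e^(−rT) = 140 − 120·0.9835 = 140 − 118.0200 = 21.9800
C = P + (C − P) = 2.80 + (21.9800) = 24.7800

€24.78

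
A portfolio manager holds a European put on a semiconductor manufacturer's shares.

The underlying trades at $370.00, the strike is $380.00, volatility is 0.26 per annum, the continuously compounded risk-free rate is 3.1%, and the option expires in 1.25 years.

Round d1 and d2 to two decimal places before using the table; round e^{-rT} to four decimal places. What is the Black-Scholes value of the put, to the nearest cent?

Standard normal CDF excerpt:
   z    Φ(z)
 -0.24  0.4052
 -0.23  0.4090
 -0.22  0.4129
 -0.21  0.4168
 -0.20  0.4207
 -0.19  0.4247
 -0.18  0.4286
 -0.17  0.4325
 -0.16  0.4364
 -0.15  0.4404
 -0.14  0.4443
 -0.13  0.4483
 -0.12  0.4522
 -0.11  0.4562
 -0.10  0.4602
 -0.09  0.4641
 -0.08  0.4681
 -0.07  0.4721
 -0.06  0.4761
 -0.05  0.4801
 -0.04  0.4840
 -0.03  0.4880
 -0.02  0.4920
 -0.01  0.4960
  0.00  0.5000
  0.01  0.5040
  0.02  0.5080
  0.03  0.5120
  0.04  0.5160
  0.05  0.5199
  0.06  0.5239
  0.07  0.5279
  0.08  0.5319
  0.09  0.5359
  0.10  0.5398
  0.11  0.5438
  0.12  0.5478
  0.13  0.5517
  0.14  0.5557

σ√T = 0.26 × 1.1180 = 0.2907
d₁ = [ln(370/380) + (0.031 + 0.26²/2)·1.25] / 0.2907 = [-0.0267 + 0.0810] / 0.2907 = 0.1869 → 0.19
d₂ = d₁ − σ√T = 0.1869 − 0.2907 = -0.1038 → -0.10
exp(−rT) = exp(−0.031·1.25) = 0.9620
N(−d₂) = N(0.10) = 0.5398;  N(−d₁) = N(-0.19) = 0.4247
P = 380·0.9620·0.5398 − 370·0.4247 = 197.3293 − 157.1390 = 40.1903

$40.19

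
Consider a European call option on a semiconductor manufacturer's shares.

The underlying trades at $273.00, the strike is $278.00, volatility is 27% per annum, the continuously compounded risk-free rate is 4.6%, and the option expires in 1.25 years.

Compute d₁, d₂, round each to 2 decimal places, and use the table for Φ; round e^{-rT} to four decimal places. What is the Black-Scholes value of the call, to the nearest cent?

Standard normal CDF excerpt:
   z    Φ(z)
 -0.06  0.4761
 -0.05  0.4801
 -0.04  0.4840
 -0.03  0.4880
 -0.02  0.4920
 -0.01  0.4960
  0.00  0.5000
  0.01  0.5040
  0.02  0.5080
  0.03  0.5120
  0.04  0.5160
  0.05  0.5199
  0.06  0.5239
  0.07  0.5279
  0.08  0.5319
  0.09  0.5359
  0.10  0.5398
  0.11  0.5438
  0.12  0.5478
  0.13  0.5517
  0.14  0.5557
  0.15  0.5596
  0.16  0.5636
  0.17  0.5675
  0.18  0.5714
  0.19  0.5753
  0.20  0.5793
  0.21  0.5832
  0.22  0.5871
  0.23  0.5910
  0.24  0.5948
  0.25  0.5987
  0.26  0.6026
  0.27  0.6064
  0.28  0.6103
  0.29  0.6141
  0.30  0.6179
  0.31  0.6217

σ√T = 0.27·√1.25 = 0.3019
d₁ = [ln(273/278) + (0.046 + ½·0.27²)·1.25] / (σ√T) = (-0.0181 + 0.1031) / 0.3019 = 0.2813 which rounds to 0.28
d₂ = 0.2813 − 0.3019 = -0.0206 which rounds to -0.02
exp(−rT) = exp(−0.046·1.25) = 0.9441
N(d₁) = N(0.28) = 0.6103;  N(d₂) = N(-0.02) = 0.4920
C = 273·0.6103 − 278·0.9441·0.4920 = 166.6119 − 129.1302 = 37.4817

$37.48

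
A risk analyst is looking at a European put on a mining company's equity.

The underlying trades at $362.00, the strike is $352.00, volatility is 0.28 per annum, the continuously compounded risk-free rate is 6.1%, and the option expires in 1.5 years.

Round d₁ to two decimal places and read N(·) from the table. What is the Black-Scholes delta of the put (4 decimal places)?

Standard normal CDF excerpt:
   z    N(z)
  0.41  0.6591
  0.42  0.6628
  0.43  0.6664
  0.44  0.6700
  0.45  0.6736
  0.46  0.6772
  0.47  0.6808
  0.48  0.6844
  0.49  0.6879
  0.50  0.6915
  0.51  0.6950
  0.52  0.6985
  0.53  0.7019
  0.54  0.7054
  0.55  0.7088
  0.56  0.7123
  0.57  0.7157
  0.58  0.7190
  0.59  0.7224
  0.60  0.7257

T = 1.5;  σ√T = 0.3429
d₁ = [ln(362/352) + (0.061 + 0.28²/2)·1.5] / 0.3429 = [0.0280 + 0.1503] / 0.3429 = 0.5200 which rounds to 0.52
N(d₁) = N(0.52) = 0.6985
Δ_put = N(d₁) − 1 = 0.6985 − 1 = -0.3015

-0.3015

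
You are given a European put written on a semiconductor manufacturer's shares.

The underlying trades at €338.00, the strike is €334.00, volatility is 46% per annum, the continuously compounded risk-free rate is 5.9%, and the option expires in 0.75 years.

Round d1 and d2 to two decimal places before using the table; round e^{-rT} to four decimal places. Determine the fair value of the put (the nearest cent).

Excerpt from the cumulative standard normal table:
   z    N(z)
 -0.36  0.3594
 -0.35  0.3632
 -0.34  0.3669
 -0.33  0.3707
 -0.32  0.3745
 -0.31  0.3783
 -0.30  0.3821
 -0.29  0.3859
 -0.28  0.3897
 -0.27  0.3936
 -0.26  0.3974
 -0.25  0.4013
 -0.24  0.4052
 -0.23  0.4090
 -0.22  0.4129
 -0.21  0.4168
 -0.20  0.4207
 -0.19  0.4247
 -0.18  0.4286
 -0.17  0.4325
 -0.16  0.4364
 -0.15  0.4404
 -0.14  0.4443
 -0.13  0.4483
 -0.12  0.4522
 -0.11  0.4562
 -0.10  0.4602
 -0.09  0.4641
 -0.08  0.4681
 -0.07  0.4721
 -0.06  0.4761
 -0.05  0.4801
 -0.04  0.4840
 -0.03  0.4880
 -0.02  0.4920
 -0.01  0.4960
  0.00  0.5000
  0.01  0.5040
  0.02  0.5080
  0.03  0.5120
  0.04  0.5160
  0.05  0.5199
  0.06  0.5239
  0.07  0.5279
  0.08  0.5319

€43.39

σ√T = 0.46 × 0.8660 = 0.3984
d₁ = [ln(338/334) + (0.059 + 0.46²/2)·0.75] / 0.3984 = [0.0119 + 0.1236] / 0.3984 = 0.3401 → 0.34
d₂ = d₁ − σ√T = 0.3401 − 0.3984 = -0.0582 → -0.06
e^(−rT) = e^(−0.059·0.75) = 0.9567
P = 334·0.9567·N(0.06) − 338·N(-0.34) = 334·0.9567·0.5239 − 338·0.3669 = 167.4059 − 124.0122 = 43.3937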